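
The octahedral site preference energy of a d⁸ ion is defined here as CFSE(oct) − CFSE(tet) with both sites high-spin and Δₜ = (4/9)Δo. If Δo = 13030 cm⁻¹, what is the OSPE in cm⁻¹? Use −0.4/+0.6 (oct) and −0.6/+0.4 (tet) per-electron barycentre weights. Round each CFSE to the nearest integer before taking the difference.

-11003

Octahedral (high-spin): t₂g⁶ eg², CFSE = 6(−0.4) + 2(+0.6) = -1.2Δo = -1.2 × 13030 = -15636 cm⁻¹.
Tetrahedral e⁴ t₂⁴ gives -0.8Δₜ = -0.8 × (4/9) × 13030 = -4633 cm⁻¹.
OSPE = CFSE(oct) − CFSE(tet) = -15636 − (-4633) = -11003 cm⁻¹.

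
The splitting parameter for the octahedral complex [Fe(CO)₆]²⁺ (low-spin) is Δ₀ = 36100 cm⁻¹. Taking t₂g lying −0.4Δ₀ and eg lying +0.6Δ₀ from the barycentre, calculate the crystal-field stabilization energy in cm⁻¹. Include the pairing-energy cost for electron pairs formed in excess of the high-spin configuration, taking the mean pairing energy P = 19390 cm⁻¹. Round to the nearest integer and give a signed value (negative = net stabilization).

-47860

CO is neutral, so the +2 overall charge sits on Fe: oxidation state +2.
Fe sits in group 8; removing 2 electrons leaves Fe²⁺ with 8 − 2 = 6 d electrons.
Electron filling gives t₂g⁶ eg⁰.
CFSE(orbital) = 6×(-0.4Δ₀) + 0×(0.6Δ₀) = -2.4Δ₀; with Δ₀ = 36100 cm⁻¹ that is -86640 cm⁻¹.
High-spin d⁶ would be t₂g⁴ eg² with 1 pair; low-spin has 3, so 2 excess pairs cost +2P = +38780 cm⁻¹.
Net CFSE = -86640 + 38780 = -47860 cm⁻¹.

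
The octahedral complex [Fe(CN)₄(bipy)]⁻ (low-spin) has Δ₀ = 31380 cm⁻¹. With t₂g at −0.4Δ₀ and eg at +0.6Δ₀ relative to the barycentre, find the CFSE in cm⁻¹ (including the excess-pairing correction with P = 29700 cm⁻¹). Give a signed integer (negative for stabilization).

-3360

Ligand charges: 4×(-1) from CN⁻ and 1×(+0) from bipy sum to -4; with overall charge -1, Fe is +3.
Group 8 minus oxidation state +3 gives a d⁵ configuration for Fe³⁺.
Electron filling gives t₂g⁵ eg⁰.
The orbital stabilization is -2.0Δ₀ = -2.0 × 31380 = -62760 cm⁻¹.
Pairing penalty: 2 pairs vs 0 in the high-spin reference → 2 extra × P = 59400 cm⁻¹.
Overall CFSE = -62760 + 59400 = -3360 cm⁻¹.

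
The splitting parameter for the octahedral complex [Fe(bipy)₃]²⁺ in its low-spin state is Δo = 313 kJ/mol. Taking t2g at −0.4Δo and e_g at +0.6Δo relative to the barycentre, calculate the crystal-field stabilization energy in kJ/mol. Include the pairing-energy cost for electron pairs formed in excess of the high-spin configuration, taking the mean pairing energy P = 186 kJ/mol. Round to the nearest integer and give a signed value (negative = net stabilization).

bipy is neutral, so the +2 overall charge sits on Fe: oxidation state +2.
Fe sits in group 8; removing 2 electrons leaves Fe²⁺ with 8 − 2 = 6 d electrons.
Configuration: t2g^6 e_g^0.
The orbital stabilization is -2.4Δo = -2.4 × 313 = -751 kJ/mol.
Relative to high-spin t2g^4 e_g^2 (1 paired), the low-spin configuration has 2 additional pairs, contributing +2 × 186 = +372 kJ/mol.
Overall CFSE = -751 + 372 = -379 kJ/mol.

-379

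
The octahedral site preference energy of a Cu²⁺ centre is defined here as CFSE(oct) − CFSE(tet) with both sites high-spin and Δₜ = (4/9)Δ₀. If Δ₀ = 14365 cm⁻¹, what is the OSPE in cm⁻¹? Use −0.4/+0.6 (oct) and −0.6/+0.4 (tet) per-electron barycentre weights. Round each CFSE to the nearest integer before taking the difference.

-6065

Group 11 minus oxidation state +2 gives a d⁹ configuration for Cu²⁺.
Octahedral high-spin t₂g⁶ eg³: CFSE = -0.6 × 14365 = -8619 cm⁻¹.
In a tetrahedral site the filling is e⁴ t₂⁵: CFSE(tet) = -0.4Δₜ = -0.4 × (4/9)(14365) = -2554 cm⁻¹.
OSPE = -8619 − (-2554) = -6065 cm⁻¹.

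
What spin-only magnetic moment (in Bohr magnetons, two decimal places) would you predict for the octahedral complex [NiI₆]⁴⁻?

Each I⁻ contributes -1; 6 × (-1) = -6. With overall charge -4, Ni is in the +2 oxidation state.
Ni sits in group 10; removing 2 electrons leaves Ni²⁺ with 10 − 2 = 8 d electrons.
For octahedral d⁸ the high- and low-spin configurations coincide.
Configuration: t2g^6 e_g^2 → 2 unpaired electrons.
μ(spin-only) = √[2(2+2)] = √8 ≈ 2.83 Bohr magnetons.

2.83 Bohr magnetons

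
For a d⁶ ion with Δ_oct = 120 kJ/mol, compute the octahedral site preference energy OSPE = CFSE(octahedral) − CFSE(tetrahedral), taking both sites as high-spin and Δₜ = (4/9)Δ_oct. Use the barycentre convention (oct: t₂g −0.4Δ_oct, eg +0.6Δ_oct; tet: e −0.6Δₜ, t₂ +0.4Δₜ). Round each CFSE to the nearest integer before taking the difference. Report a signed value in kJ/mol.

Octahedral (high-spin): t₂g⁴ eg², CFSE = 4(−0.4) + 2(+0.6) = -0.4Δ_oct = -0.4 × 120 = -48 kJ/mol.
In a tetrahedral site the filling is e³ t₂³: CFSE(tet) = -0.6Δₜ = -0.6 × (4/9)(120) = -32 kJ/mol.
OSPE = CFSE(oct) − CFSE(tet) = -48 − (-32) = -16 kJ/mol.

-16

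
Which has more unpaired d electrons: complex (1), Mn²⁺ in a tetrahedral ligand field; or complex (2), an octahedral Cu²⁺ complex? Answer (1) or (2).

(1): Group 7 minus oxidation state +2 gives a d⁵ configuration for Mn²⁺; Tetrahedral fields are weak (Δₜ ≈ 4/9 Δₒ), so electrons fill high-spin; e² t₂³ → 5 unpaired.
(2): Cu sits in group 11; removing 2 electrons leaves Cu²⁺ with 11 − 2 = 9 d electrons; For octahedral d⁹ the high- and low-spin configurations coincide; t₂g⁶ eg³ → 1 unpaired.
So (1) has more unpaired electrons.

(1)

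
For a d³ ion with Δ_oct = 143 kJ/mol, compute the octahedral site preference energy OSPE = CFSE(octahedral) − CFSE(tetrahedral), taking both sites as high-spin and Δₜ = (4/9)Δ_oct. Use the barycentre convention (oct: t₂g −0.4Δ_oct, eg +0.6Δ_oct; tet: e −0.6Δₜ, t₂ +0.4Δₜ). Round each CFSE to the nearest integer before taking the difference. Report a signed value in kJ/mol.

-121

In an octahedral site d³ (HS) is t₂g³ eg⁰, giving CFSE(oct) = -1.2Δ_oct = -172 kJ/mol.
In a tetrahedral site the filling is e² t₂¹: CFSE(tet) = -0.8Δₜ = -0.8 × (4/9)(143) = -51 kJ/mol.
OSPE = -172 − (-51) = -121 kJ/mol.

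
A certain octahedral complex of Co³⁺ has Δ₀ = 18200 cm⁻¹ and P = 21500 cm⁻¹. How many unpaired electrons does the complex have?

Co is in group 9, so Co³⁺ is d⁶ (9 − 3 = 6).
Here Δ₀ < P (18200 < 21500), so the high-spin state is favoured.
Filling d⁶ accordingly: t2g^4 e_g^2.
Unpaired electrons: 4.

4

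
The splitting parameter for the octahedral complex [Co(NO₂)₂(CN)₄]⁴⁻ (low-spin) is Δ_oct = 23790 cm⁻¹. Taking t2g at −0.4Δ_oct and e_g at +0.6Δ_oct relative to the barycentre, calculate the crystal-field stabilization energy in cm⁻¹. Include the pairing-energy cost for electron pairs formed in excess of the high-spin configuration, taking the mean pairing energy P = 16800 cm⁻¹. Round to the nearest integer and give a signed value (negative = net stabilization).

Ligand charges: 2×(-1) from NO₂⁻ and 4×(-1) from CN⁻ sum to -6; with overall charge -4, Co is +2.
Co is in group 9, so Co²⁺ is d⁷ (9 − 2 = 7).
The d⁷ electrons fill as t2g^6 e_g^1.
CFSE(orbital) = 6×(-0.4Δ_oct) + 1×(0.6Δ_oct) = -1.8Δ_oct; with Δ_oct = 23790 cm⁻¹ that is -42822 cm⁻¹.
Relative to high-spin t2g^5 e_g^2 (2 paired), the low-spin configuration has 1 additional pair, contributing +1 × 16800 = +16800 cm⁻¹.
Overall CFSE = -42822 + 16800 = -26022 cm⁻¹.

-26022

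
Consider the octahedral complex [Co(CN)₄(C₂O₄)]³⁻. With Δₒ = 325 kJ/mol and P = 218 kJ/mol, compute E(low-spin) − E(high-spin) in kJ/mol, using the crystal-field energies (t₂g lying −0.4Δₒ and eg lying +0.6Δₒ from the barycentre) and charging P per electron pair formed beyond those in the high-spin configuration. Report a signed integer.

Ligand charges: 4×(-1) from CN⁻ and 1×(-2) from C₂O₄²⁻ sum to -6; with overall charge -3, Co is +3.
Co is in group 9, so Co³⁺ is d⁶ (9 − 3 = 6).
High-spin: t₂g⁴ eg², CFSE = -0.4Δₒ = -130 kJ/mol.
For low-spin the configuration is t₂g⁶ eg⁰: orbital energy -2.4 × 325 = -780 kJ/mol, and 2 additional pairs relative to high-spin add 436 kJ/mol, giving -344 kJ/mol.
E(LS) − E(HS) = -344 − (-130) = -214 kJ/mol.

-214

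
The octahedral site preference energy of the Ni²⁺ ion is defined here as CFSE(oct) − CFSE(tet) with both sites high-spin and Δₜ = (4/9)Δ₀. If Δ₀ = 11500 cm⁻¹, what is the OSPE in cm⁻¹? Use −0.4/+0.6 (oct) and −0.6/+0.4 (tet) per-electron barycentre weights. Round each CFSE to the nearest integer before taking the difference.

Ni²⁺: group 10, so d-count = 10 − 2 = 8.
Octahedral (high-spin): t2g^6 e_g^2, CFSE = 6(−0.4) + 2(+0.6) = -1.2Δ₀ = -1.2 × 11500 = -13800 cm⁻¹.
Tetrahedral e^4 t2^4 gives -0.8Δₜ = -0.8 × (4/9) × 11500 = -4089 cm⁻¹.
OSPE = -13800 − (-4089) = -9711 cm⁻¹.

-9711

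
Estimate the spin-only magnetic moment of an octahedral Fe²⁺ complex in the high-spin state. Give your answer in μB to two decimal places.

Fe is in group 8, so Fe²⁺ is d⁶ (8 − 2 = 6).
Configuration: t₂g⁴ eg² → 4 unpaired electrons.
μ(spin-only) = √[4(4+2)] = √24 ≈ 4.90 μB.

4.90 μB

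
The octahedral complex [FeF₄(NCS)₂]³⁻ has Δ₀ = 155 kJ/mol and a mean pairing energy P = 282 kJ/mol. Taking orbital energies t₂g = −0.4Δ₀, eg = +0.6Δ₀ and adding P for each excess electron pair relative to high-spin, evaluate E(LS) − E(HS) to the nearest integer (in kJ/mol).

Ligand charges: 4×(-1) from F⁻ and 2×(-1) from NCS⁻ sum to -6; with overall charge -3, Fe is +3.
Fe is in group 8, so Fe³⁺ is d⁵ (8 − 3 = 5).
In the high-spin limit (t₂g³ eg²) the orbital term is 0.0Δ₀ = 0 kJ/mol, with no excess pairing.
For low-spin the configuration is t₂g⁵ eg⁰: orbital energy -2.0 × 155 = -310 kJ/mol, and 2 additional pairs relative to high-spin add 564 kJ/mol, giving 254 kJ/mol.
The difference is 254 − (0) = 254 kJ/mol, so high-spin lies lower.

254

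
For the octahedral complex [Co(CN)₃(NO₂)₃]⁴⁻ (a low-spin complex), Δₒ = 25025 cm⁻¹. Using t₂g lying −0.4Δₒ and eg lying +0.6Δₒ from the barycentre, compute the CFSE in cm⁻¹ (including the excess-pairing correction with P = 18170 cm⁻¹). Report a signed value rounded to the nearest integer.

-26875

Ligand charges: 3×(-1) from CN⁻ and 3×(-1) from NO₂⁻ sum to -6; with overall charge -4, Co is +2.
Co sits in group 9; removing 2 electrons leaves Co²⁺ with 9 − 2 = 7 d electrons.
Electron filling gives t₂g⁶ eg¹.
Orbital CFSE = 6(-0.4) + 1(0.6) = -1.8Δₒ = -1.8 × 25025 = -45045 cm⁻¹.
High-spin d⁷ would be t₂g⁵ eg² with 2 pairs; low-spin has 3, so 1 excess pair costs +1P = +18170 cm⁻¹.
Combining: -45045 + 18170 = -26875 cm⁻¹.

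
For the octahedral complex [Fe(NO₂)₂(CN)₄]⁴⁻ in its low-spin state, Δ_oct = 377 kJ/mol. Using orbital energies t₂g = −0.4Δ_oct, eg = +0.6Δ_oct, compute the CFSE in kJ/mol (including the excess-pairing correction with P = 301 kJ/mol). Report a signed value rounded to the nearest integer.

-303

Ligand charges: 2×(-1) from NO₂⁻ and 4×(-1) from CN⁻ sum to -6; with overall charge -4, Fe is +2.
Fe is in group 8, so Fe²⁺ is d⁶ (8 − 2 = 6).
Electron filling gives t₂g⁶ eg⁰.
Orbital CFSE = 6(-0.4) + 0(0.6) = -2.4Δ_oct = -2.4 × 377 = -905 kJ/mol.
Relative to high-spin t₂g⁴ eg² (1 paired), the low-spin configuration has 2 additional pairs, contributing +2 × 301 = +602 kJ/mol.
Net CFSE = -905 + 602 = -303 kJ/mol.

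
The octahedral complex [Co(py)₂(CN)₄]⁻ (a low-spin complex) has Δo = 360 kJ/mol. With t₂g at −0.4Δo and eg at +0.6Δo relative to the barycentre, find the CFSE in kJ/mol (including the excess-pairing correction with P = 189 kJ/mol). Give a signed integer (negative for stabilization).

Ligand charges: 2×(+0) from py and 4×(-1) from CN⁻ sum to -4; with overall charge -1, Co is +3.
Co³⁺: group 9, so d-count = 9 − 3 = 6.
Electron filling gives t₂g⁶ eg⁰.
CFSE(orbital) = 6×(-0.4Δo) + 0×(0.6Δo) = -2.4Δo; with Δo = 360 kJ/mol that is -864 kJ/mol.
High-spin d⁶ would be t₂g⁴ eg² with 1 pair; low-spin has 3, so 2 excess pairs cost +2P = +378 kJ/mol.
Overall CFSE = -864 + 378 = -486 kJ/mol.

-486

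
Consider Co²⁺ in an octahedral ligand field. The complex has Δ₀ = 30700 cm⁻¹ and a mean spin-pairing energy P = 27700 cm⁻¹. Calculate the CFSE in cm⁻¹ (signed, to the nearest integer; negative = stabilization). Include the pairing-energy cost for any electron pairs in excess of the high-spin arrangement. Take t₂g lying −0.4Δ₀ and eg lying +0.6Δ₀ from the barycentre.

Co²⁺: group 9, so d-count = 9 − 2 = 7.
With Δ₀ > P the complex is low-spin.
Configuration: t₂g⁶ eg¹.
Orbital CFSE = -1.8Δ₀ = -1.8 × 30700 = -55260 cm⁻¹.
Excess pairs vs high-spin: 3 − 2 = 1; pairing cost = +27700 cm⁻¹.
Net CFSE = -55260 + 27700 = -27560 cm⁻¹.

-27560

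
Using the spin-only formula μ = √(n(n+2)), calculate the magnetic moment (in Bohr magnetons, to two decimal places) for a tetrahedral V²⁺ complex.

3.87 Bohr magnetons

Group 5 minus oxidation state +2 gives a d³ configuration for V²⁺.
Tetrahedral fields are weak (Δₜ ≈ 4/9 Δₒ), so electrons fill high-spin.
Configuration: e² t₂¹ → 3 unpaired electrons.
μ(spin-only) = √[3(3+2)] = √15 ≈ 3.87 Bohr magnetons.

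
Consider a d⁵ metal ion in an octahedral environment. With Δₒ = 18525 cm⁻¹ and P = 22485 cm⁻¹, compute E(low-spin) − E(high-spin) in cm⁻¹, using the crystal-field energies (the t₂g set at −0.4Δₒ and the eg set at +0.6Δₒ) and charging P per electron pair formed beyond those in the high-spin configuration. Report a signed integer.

High-spin: t₂g³ eg², CFSE = 0.0Δₒ = 0 cm⁻¹.
Low-spin: t₂g⁵ eg⁰, orbital CFSE = -2.0Δₒ = -37050 cm⁻¹; plus 2 excess pairs × P = +44970 cm⁻¹; total 7920 cm⁻¹.
The difference is 7920 − (0) = 7920 cm⁻¹, so high-spin lies lower.

7920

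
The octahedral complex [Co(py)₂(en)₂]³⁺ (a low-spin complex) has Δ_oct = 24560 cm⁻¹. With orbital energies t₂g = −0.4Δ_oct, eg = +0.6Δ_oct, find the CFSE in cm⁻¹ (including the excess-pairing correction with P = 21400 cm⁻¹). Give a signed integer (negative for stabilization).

Ligand charges: 2×(+0) from py and 2×(+0) from en sum to +0; with overall charge +3, Co is +3.
Co³⁺: group 9, so d-count = 9 − 3 = 6.
Configuration: t₂g⁶ eg⁰.
The orbital stabilization is -2.4Δ_oct = -2.4 × 24560 = -58944 cm⁻¹.
Relative to high-spin t₂g⁴ eg² (1 paired), the low-spin configuration has 2 additional pairs, contributing +2 × 21400 = +42800 cm⁻¹.
Overall CFSE = -58944 + 42800 = -16144 cm⁻¹.

-16144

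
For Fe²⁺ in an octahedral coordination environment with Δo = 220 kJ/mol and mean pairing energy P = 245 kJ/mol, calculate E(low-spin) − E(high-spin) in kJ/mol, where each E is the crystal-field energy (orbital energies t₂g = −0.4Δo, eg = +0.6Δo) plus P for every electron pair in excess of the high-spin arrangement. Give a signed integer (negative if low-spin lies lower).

50

Fe is in group 8, so Fe²⁺ is d⁶ (8 − 2 = 6).
High-spin: t₂g⁴ eg², CFSE = -0.4Δo = -88 kJ/mol.
Low-spin: t₂g⁶ eg⁰, orbital CFSE = -2.4Δo = -528 kJ/mol; plus 2 excess pairs × P = +490 kJ/mol; total -38 kJ/mol.
E(LS) − E(HS) = -38 − (-88) = 50 kJ/mol.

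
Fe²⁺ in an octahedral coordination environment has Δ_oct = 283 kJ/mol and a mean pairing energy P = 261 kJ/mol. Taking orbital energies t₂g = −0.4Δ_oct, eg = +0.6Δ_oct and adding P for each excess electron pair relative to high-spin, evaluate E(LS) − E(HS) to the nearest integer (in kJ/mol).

Group 8 minus oxidation state +2 gives a d⁶ configuration for Fe²⁺.
In the high-spin limit (t₂g⁴ eg²) the orbital term is -0.4Δ_oct = -113 kJ/mol, with no excess pairing.
Low-spin: t₂g⁶ eg⁰, orbital CFSE = -2.4Δ_oct = -679 kJ/mol; plus 2 excess pairs × P = +522 kJ/mol; total -157 kJ/mol.
Thus E(LS) − E(HS) = -44 kJ/mol.

-44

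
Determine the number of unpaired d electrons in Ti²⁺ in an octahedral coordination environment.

Ti is in group 4, so Ti²⁺ is d² (4 − 2 = 2).
For octahedral d² the high- and low-spin configurations coincide.
Configuration: t₂g² eg⁰, giving 2 unpaired electrons.

2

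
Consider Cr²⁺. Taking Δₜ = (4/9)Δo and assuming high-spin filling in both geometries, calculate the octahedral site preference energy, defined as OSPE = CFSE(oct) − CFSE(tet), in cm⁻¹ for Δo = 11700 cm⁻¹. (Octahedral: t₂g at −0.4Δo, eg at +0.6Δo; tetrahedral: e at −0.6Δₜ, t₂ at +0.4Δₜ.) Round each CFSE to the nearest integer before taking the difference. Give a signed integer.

Cr sits in group 6; removing 2 electrons leaves Cr²⁺ with 6 − 2 = 4 d electrons.
Octahedral (high-spin): t2g^3 e_g^1, CFSE = 3(−0.4) + 1(+0.6) = -0.6Δo = -0.6 × 11700 = -7020 cm⁻¹.
Tetrahedral: e^2 t2^2, CFSE = 2(−0.6) + 2(+0.4) = -0.4Δₜ = -0.4 × (4/9) × 11700 = -2080 cm⁻¹.
OSPE = CFSE(oct) − CFSE(tet) = -7020 − (-2080) = -4940 cm⁻¹.

-4940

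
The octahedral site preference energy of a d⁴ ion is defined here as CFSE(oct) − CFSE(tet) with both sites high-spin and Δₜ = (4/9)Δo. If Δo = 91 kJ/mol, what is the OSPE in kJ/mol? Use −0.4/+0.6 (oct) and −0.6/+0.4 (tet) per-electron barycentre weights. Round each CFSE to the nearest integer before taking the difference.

-39

In an octahedral site d⁴ (HS) is t₂g³ eg¹, giving CFSE(oct) = -0.6Δo = -55 kJ/mol.
Tetrahedral e² t₂² gives -0.4Δₜ = -0.4 × (4/9) × 91 = -16 kJ/mol.
OSPE = CFSE(oct) − CFSE(tet) = -55 − (-16) = -39 kJ/mol.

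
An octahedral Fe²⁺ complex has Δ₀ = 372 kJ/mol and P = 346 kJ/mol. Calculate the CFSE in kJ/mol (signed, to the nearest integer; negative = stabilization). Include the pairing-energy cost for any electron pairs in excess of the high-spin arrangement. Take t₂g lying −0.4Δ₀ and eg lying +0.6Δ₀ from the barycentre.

Group 8 minus oxidation state +2 gives a d⁶ configuration for Fe²⁺.
Δ₀ > P, so pairing is preferred: the ground state is low-spin.
Filling d⁶ accordingly: t₂g⁶ eg⁰.
Orbital CFSE = -2.4Δ₀ = -2.4 × 372 = -893 kJ/mol.
Excess pairs vs high-spin: 3 − 1 = 2; pairing cost = +692 kJ/mol.
Net CFSE = -893 + 692 = -201 kJ/mol.

-201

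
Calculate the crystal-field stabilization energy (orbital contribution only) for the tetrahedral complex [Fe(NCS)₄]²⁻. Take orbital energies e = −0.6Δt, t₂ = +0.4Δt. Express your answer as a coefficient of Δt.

Each NCS⁻ contributes -1; 4 × (-1) = -4. With overall charge -2, Fe is in the +2 oxidation state.
Group 8 minus oxidation state +2 gives a d⁶ configuration for Fe²⁺.
Tetrahedral fields are weak (Δₜ ≈ 4/9 Δₒ), so electrons fill high-spin.
Configuration: e³ t₂³.
CFSE = 3(-0.6Δt) + 3(0.4Δt) = -1.8Δt + 1.2Δt = -0.6Δt.

-0.6 Δt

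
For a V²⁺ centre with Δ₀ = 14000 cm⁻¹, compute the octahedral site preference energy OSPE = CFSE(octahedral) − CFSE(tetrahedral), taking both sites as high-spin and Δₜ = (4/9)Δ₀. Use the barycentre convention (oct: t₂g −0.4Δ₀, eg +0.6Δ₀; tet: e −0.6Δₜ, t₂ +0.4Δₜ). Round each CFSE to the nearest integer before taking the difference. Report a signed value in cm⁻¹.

-11822

V²⁺: group 5, so d-count = 5 − 2 = 3.
Octahedral high-spin t₂g³ eg⁰: CFSE = -1.2 × 14000 = -16800 cm⁻¹.
Tetrahedral: e² t₂¹, CFSE = 2(−0.6) + 1(+0.4) = -0.8Δₜ = -0.8 × (4/9) × 14000 = -4978 cm⁻¹.
Subtracting, OSPE = -16800 − (-4978) = -11822 cm⁻¹.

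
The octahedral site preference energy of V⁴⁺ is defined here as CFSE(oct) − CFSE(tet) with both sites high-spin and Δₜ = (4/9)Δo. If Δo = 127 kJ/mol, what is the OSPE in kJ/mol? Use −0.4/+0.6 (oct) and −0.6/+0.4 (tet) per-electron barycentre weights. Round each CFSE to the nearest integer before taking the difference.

-17

V is in group 5, so V⁴⁺ is d¹ (5 − 4 = 1).
Octahedral high-spin t₂g¹ eg⁰: CFSE = -0.4 × 127 = -51 kJ/mol.
Tetrahedral: e¹ t₂⁰, CFSE = 1(−0.6) + 0(+0.4) = -0.6Δₜ = -0.6 × (4/9) × 127 = -34 kJ/mol.
OSPE = -51 − (-34) = -17 kJ/mol.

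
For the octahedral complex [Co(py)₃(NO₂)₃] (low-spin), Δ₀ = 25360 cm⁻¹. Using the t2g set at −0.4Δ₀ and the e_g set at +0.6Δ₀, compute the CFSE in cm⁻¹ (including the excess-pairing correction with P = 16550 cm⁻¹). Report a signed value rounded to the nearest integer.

-27764

Ligand charges: 3×(+0) from py and 3×(-1) from NO₂⁻ sum to -3; with overall charge +0, Co is +3.
Group 9 minus oxidation state +3 gives a d⁶ configuration for Co³⁺.
Electron filling gives t2g^6 e_g^0.
Orbital CFSE = 6(-0.4) + 0(0.6) = -2.4Δ₀ = -2.4 × 25360 = -60864 cm⁻¹.
High-spin d⁶ would be t2g^4 e_g^2 with 1 pair; low-spin has 3, so 2 excess pairs cost +2P = +33100 cm⁻¹.
Net CFSE = -60864 + 33100 = -27764 cm⁻¹.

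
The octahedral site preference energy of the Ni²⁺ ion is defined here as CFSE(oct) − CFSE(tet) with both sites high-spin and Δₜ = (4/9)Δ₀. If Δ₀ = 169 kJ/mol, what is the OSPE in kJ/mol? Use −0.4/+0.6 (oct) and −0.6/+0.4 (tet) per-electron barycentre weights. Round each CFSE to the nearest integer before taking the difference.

Ni sits in group 10; removing 2 electrons leaves Ni²⁺ with 10 − 2 = 8 d electrons.
In an octahedral site d⁸ (HS) is t2g^6 e_g^2, giving CFSE(oct) = -1.2Δ₀ = -203 kJ/mol.
Tetrahedral e^4 t2^4 gives -0.8Δₜ = -0.8 × (4/9) × 169 = -60 kJ/mol.
OSPE = CFSE(oct) − CFSE(tet) = -203 − (-60) = -143 kJ/mol.

-143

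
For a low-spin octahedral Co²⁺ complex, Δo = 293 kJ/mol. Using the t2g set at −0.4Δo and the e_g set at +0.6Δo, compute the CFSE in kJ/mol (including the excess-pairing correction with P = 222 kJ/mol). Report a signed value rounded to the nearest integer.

-305

Co²⁺: group 9, so d-count = 9 − 2 = 7.
Configuration: t2g^6 e_g^1.
Orbital CFSE = 6(-0.4) + 1(0.6) = -1.8Δo = -1.8 × 293 = -527 kJ/mol.
Pairing penalty: 3 pairs vs 2 in the high-spin reference → 1 extra × P = 222 kJ/mol.
Overall CFSE = -527 + 222 = -305 kJ/mol.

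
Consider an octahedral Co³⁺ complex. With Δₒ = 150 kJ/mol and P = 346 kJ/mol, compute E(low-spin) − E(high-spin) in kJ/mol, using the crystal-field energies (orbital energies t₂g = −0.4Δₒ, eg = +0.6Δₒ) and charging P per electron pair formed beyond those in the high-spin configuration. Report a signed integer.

Co is in group 9, so Co³⁺ is d⁶ (9 − 3 = 6).
High-spin: t₂g⁴ eg², CFSE = -0.4Δₒ = -60 kJ/mol.
Low-spin t₂g⁶ eg⁰ gives -2.4Δₒ = -360 kJ/mol, but forming 2 extra pairs costs 2P = 692 kJ/mol, so E(LS) = -360 + 692 = 332 kJ/mol.
The difference is 332 − (-60) = 392 kJ/mol, so high-spin lies lower.

392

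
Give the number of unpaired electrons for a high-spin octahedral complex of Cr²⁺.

4

Group 6 minus oxidation state +2 gives a d⁴ configuration for Cr²⁺.
Configuration: t2g^3 e_g^1, giving 4 unpaired electrons.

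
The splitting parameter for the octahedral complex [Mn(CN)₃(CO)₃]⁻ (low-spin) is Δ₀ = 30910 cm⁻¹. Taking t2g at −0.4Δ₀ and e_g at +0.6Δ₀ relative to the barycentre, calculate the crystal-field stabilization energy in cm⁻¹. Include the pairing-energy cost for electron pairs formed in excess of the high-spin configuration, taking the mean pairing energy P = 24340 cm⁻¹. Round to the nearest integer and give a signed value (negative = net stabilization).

-13140

Ligand charges: 3×(-1) from CN⁻ and 3×(+0) from CO sum to -3; with overall charge -1, Mn is +2.
Mn is in group 7, so Mn²⁺ is d⁵ (7 − 2 = 5).
Electron filling gives t2g^5 e_g^0.
Orbital CFSE = 5(-0.4) + 0(0.6) = -2.0Δ₀ = -2.0 × 30910 = -61820 cm⁻¹.
Pairing penalty: 2 pairs vs 0 in the high-spin reference → 2 extra × P = 48680 cm⁻¹.
Combining: -61820 + 48680 = -13140 cm⁻¹.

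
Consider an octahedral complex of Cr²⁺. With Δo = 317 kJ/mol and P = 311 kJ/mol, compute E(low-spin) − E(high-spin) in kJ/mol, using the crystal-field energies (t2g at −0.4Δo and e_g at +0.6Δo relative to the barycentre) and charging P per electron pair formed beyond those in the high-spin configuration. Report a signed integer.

Cr sits in group 6; removing 2 electrons leaves Cr²⁺ with 6 − 2 = 4 d electrons.
In the high-spin limit (t2g^3 e_g^1) the orbital term is -0.6Δo = -190 kJ/mol, with no excess pairing.
Low-spin t2g^4 e_g^0 gives -1.6Δo = -507 kJ/mol, but forming 1 extra pair costs 1P = 311 kJ/mol, so E(LS) = -507 + 311 = -196 kJ/mol.
E(LS) − E(HS) = -196 − (-190) = -6 kJ/mol.

-6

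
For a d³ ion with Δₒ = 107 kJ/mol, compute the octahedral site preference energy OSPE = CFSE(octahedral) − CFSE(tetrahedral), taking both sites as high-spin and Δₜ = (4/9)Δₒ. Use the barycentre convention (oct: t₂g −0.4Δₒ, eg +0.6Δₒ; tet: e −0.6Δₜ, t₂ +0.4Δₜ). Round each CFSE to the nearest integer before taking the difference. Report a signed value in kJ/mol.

-90

In an octahedral site d³ (HS) is t₂g³ eg⁰, giving CFSE(oct) = -1.2Δₒ = -128 kJ/mol.
Tetrahedral e² t₂¹ gives -0.8Δₜ = -0.8 × (4/9) × 107 = -38 kJ/mol.
OSPE = -128 − (-38) = -90 kJ/mol.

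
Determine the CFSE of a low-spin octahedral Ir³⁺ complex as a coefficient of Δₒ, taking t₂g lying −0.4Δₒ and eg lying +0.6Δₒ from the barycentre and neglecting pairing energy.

-2.4 Δₒ

Ir³⁺: group 9, so d-count = 9 − 3 = 6.
Configuration: t₂g⁶ eg⁰.
CFSE = 6(-0.4Δₒ) + 0(0.6Δₒ) = -2.4Δₒ + 0.0Δₒ = -2.4Δₒ.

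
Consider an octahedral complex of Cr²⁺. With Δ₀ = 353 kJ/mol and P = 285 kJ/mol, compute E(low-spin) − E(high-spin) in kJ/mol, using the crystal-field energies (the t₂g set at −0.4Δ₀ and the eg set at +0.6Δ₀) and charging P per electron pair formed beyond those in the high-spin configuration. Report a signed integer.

Group 6 minus oxidation state +2 gives a d⁴ configuration for Cr²⁺.
High-spin: t₂g³ eg¹, CFSE = -0.6Δ₀ = -212 kJ/mol.
Low-spin t₂g⁴ eg⁰ gives -1.6Δ₀ = -565 kJ/mol, but forming 1 extra pair costs 1P = 285 kJ/mol, so E(LS) = -565 + 285 = -280 kJ/mol.
The difference is -280 − (-212) = -68 kJ/mol, so low-spin lies lower.

-68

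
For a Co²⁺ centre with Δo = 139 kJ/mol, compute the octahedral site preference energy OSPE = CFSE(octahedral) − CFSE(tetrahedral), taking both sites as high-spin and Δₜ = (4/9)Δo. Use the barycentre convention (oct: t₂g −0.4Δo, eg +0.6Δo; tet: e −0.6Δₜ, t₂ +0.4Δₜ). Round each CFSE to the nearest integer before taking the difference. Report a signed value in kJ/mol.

Co sits in group 9; removing 2 electrons leaves Co²⁺ with 9 − 2 = 7 d electrons.
Octahedral high-spin t₂g⁵ eg²: CFSE = -0.8 × 139 = -111 kJ/mol.
Tetrahedral e⁴ t₂³ gives -1.2Δₜ = -1.2 × (4/9) × 139 = -74 kJ/mol.
Subtracting, OSPE = -111 − (-74) = -37 kJ/mol.

-37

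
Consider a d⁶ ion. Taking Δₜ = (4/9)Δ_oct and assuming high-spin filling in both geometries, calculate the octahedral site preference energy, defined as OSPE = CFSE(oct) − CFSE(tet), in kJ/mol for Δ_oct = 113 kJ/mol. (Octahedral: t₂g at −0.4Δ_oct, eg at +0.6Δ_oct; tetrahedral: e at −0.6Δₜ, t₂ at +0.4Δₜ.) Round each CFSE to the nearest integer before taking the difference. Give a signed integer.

-15

In an octahedral site d⁶ (HS) is t2g^4 e_g^2, giving CFSE(oct) = -0.4Δ_oct = -45 kJ/mol.
Tetrahedral: e^3 t2^3, CFSE = 3(−0.6) + 3(+0.4) = -0.6Δₜ = -0.6 × (4/9) × 113 = -30 kJ/mol.
Subtracting, OSPE = -45 − (-30) = -15 kJ/mol.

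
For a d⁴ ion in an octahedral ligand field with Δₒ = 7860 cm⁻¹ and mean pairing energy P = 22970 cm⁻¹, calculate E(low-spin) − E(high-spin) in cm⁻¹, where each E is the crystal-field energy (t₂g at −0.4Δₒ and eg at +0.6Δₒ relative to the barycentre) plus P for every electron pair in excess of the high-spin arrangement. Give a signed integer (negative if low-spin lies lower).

In the high-spin limit (t₂g³ eg¹) the orbital term is -0.6Δₒ = -4716 cm⁻¹, with no excess pairing.
Low-spin: t₂g⁴ eg⁰, orbital CFSE = -1.6Δₒ = -12576 cm⁻¹; plus 1 excess pair × P = +22970 cm⁻¹; total 10394 cm⁻¹.
The difference is 10394 − (-4716) = 15110 cm⁻¹, so high-spin lies lower.

15110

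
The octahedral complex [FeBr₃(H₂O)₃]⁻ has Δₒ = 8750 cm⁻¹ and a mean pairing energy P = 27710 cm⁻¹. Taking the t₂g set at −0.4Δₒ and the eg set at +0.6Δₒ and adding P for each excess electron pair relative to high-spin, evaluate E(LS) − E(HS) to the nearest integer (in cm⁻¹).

Ligand charges: 3×(-1) from Br⁻ and 3×(+0) from H₂O sum to -3; with overall charge -1, Fe is +2.
Group 8 minus oxidation state +2 gives a d⁶ configuration for Fe²⁺.
High-spin d⁶ fills as t₂g⁴ eg² with CFSE 4(−0.4) + 2(+0.6) = -0.4Δₒ = -3500 cm⁻¹.
Low-spin t₂g⁶ eg⁰ gives -2.4Δₒ = -21000 cm⁻¹, but forming 2 extra pairs costs 2P = 55420 cm⁻¹, so E(LS) = -21000 + 55420 = 34420 cm⁻¹.
E(LS) − E(HS) = 34420 − (-3500) = 37920 cm⁻¹.

37920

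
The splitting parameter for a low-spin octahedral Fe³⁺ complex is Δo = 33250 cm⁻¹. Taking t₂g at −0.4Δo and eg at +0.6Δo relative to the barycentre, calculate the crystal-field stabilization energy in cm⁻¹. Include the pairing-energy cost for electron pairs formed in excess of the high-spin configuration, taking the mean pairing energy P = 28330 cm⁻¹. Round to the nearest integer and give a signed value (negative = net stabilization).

-9840

Fe³⁺: group 8, so d-count = 8 − 3 = 5.
Configuration: t₂g⁵ eg⁰.
CFSE(orbital) = 5×(-0.4Δo) + 0×(0.6Δo) = -2.0Δo; with Δo = 33250 cm⁻¹ that is -66500 cm⁻¹.
Pairing penalty: 2 pairs vs 0 in the high-spin reference → 2 extra × P = 56660 cm⁻¹.
Net CFSE = -66500 + 56660 = -9840 cm⁻¹.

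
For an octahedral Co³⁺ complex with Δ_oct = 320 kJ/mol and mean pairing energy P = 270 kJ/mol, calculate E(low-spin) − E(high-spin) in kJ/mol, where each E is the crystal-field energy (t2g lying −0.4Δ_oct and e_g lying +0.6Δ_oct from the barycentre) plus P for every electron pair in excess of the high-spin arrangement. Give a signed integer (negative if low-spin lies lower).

-100

Group 9 minus oxidation state +3 gives a d⁶ configuration for Co³⁺.
High-spin: t2g^4 e_g^2, CFSE = -0.4Δ_oct = -128 kJ/mol.
For low-spin the configuration is t2g^6 e_g^0: orbital energy -2.4 × 320 = -768 kJ/mol, and 2 additional pairs relative to high-spin add 540 kJ/mol, giving -228 kJ/mol.
The difference is -228 − (-128) = -100 kJ/mol, so low-spin lies lower.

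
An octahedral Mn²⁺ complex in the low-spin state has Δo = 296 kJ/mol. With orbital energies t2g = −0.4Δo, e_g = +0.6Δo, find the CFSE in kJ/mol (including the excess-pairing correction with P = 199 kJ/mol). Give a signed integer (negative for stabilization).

Group 7 minus oxidation state +2 gives a d⁵ configuration for Mn²⁺.
Electron filling gives t2g^5 e_g^0.
Orbital CFSE = 5(-0.4) + 0(0.6) = -2.0Δo = -2.0 × 296 = -592 kJ/mol.
High-spin d⁵ would be t2g^3 e_g^2 with 0 pairs; low-spin has 2, so 2 excess pairs cost +2P = +398 kJ/mol.
Net CFSE = -592 + 398 = -194 kJ/mol.

-194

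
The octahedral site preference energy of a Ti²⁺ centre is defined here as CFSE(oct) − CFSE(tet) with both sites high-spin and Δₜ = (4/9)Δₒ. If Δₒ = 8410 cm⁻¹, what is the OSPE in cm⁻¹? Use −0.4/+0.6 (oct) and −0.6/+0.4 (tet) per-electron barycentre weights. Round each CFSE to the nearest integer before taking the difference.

-2243

Ti²⁺: group 4, so d-count = 4 − 2 = 2.
Octahedral high-spin t2g^2 e_g^0: CFSE = -0.8 × 8410 = -6728 cm⁻¹.
Tetrahedral: e^2 t2^0, CFSE = 2(−0.6) + 0(+0.4) = -1.2Δₜ = -1.2 × (4/9) × 8410 = -4485 cm⁻¹.
Subtracting, OSPE = -6728 − (-4485) = -2243 cm⁻¹.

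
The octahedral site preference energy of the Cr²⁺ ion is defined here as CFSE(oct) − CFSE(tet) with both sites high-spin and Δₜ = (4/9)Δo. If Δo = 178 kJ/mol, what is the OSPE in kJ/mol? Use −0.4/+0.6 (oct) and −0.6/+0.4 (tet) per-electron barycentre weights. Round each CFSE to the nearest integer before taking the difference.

-75

Cr²⁺: group 6, so d-count = 6 − 2 = 4.
In an octahedral site d⁴ (HS) is t₂g³ eg¹, giving CFSE(oct) = -0.6Δo = -107 kJ/mol.
Tetrahedral: e² t₂², CFSE = 2(−0.6) + 2(+0.4) = -0.4Δₜ = -0.4 × (4/9) × 178 = -32 kJ/mol.
OSPE = CFSE(oct) − CFSE(tet) = -107 − (-32) = -75 kJ/mol.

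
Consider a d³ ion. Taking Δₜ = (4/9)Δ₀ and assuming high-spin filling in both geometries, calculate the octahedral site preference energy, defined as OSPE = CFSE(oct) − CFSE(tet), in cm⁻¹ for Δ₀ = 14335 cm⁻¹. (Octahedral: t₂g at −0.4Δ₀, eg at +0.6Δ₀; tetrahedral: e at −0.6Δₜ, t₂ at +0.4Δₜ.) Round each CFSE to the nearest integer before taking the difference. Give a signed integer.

Octahedral high-spin t2g^3 e_g^0: CFSE = -1.2 × 14335 = -17202 cm⁻¹.
Tetrahedral: e^2 t2^1, CFSE = 2(−0.6) + 1(+0.4) = -0.8Δₜ = -0.8 × (4/9) × 14335 = -5097 cm⁻¹.
Subtracting, OSPE = -17202 − (-5097) = -12105 cm⁻¹.

-12105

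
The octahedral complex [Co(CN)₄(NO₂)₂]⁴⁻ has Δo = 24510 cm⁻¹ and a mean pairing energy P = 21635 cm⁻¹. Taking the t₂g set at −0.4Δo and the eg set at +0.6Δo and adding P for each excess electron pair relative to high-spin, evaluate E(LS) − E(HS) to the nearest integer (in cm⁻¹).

Ligand charges: 4×(-1) from CN⁻ and 2×(-1) from NO₂⁻ sum to -6; with overall charge -4, Co is +2.
Co²⁺: group 9, so d-count = 9 − 2 = 7.
High-spin d⁷ fills as t₂g⁵ eg² with CFSE 5(−0.4) + 2(+0.6) = -0.8Δo = -19608 cm⁻¹.
Low-spin t₂g⁶ eg¹ gives -1.8Δo = -44118 cm⁻¹, but forming 1 extra pair costs 1P = 21635 cm⁻¹, so E(LS) = -44118 + 21635 = -22483 cm⁻¹.
Thus E(LS) − E(HS) = -2875 cm⁻¹.

-2875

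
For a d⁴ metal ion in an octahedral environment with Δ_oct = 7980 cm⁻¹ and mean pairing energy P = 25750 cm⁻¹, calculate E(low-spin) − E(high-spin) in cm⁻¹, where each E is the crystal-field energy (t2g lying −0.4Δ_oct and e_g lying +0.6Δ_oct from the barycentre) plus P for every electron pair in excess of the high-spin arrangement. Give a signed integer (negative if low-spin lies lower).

17770

High-spin: t2g^3 e_g^1, CFSE = -0.6Δ_oct = -4788 cm⁻¹.
Low-spin t2g^4 e_g^0 gives -1.6Δ_oct = -12768 cm⁻¹, but forming 1 extra pair costs 1P = 25750 cm⁻¹, so E(LS) = -12768 + 25750 = 12982 cm⁻¹.
Thus E(LS) − E(HS) = 17770 cm⁻¹.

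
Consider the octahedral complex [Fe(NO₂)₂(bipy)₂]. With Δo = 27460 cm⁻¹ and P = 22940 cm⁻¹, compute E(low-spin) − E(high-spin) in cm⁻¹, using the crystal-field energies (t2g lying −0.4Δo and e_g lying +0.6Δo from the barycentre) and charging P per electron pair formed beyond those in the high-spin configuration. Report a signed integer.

Ligand charges: 2×(-1) from NO₂⁻ and 2×(+0) from bipy sum to -2; with overall charge +0, Fe is +2.
Fe sits in group 8; removing 2 electrons leaves Fe²⁺ with 8 − 2 = 6 d electrons.
High-spin: t2g^4 e_g^2, CFSE = -0.4Δo = -10984 cm⁻¹.
For low-spin the configuration is t2g^6 e_g^0: orbital energy -2.4 × 27460 = -65904 cm⁻¹, and 2 additional pairs relative to high-spin add 45880 cm⁻¹, giving -20024 cm⁻¹.
The difference is -20024 − (-10984) = -9040 cm⁻¹, so low-spin lies lower.

-9040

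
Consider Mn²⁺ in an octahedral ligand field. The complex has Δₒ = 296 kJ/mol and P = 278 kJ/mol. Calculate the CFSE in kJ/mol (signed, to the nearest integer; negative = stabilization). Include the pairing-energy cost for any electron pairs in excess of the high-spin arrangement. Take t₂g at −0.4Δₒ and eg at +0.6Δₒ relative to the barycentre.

-36

Mn sits in group 7; removing 2 electrons leaves Mn²⁺ with 7 − 2 = 5 d electrons.
Since Δₒ = 296 kJ/mol > P = 278 kJ/mol, the complex adopts the low-spin configuration.
That gives t₂g⁵ eg⁰.
Orbital CFSE = -2.0Δₒ = -2.0 × 296 = -592 kJ/mol.
Excess pairs vs high-spin: 2 − 0 = 2; pairing cost = +556 kJ/mol.
Net CFSE = -592 + 556 = -36 kJ/mol.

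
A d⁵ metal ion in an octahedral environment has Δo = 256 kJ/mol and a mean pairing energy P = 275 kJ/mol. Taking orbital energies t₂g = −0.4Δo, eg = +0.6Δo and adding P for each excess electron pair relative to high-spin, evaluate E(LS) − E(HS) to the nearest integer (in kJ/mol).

High-spin d⁵ fills as t₂g³ eg² with CFSE 3(−0.4) + 2(+0.6) = 0.0Δo = 0 kJ/mol.
Low-spin t₂g⁵ eg⁰ gives -2.0Δo = -512 kJ/mol, but forming 2 extra pairs costs 2P = 550 kJ/mol, so E(LS) = -512 + 550 = 38 kJ/mol.
The difference is 38 − (0) = 38 kJ/mol, so high-spin lies lower.

38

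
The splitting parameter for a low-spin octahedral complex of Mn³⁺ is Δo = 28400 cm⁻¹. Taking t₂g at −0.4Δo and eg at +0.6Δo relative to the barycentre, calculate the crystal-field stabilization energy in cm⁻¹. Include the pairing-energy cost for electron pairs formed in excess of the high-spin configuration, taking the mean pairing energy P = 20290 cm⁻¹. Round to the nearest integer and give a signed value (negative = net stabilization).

Mn sits in group 7; removing 3 electrons leaves Mn³⁺ with 7 − 3 = 4 d electrons.
Electron filling gives t₂g⁴ eg⁰.
The orbital stabilization is -1.6Δo = -1.6 × 28400 = -45440 cm⁻¹.
Pairing penalty: 1 pair vs 0 in the high-spin reference → 1 extra × P = 20290 cm⁻¹.
Net CFSE = -45440 + 20290 = -25150 cm⁻¹.

-25150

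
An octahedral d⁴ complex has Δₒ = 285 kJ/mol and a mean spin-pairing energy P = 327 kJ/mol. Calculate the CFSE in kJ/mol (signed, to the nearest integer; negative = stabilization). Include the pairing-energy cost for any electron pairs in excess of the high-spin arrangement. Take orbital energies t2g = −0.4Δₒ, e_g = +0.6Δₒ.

-171

Δₒ < P, so pairing is avoided: the ground state is high-spin.
That gives t2g^3 e_g^1.
Orbital CFSE = -0.6Δₒ = -0.6 × 285 = -171 kJ/mol.
High-spin has no excess pairs, so no pairing correction applies.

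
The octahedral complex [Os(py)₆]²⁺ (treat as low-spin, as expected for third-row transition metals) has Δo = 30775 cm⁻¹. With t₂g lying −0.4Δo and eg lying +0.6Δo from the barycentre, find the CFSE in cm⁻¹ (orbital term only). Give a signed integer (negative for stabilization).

-73860

py is neutral, so the +2 overall charge sits on Os: oxidation state +2.
Os sits in group 8; removing 2 electrons leaves Os²⁺ with 8 − 2 = 6 d electrons.
The d⁶ electrons fill as t₂g⁶ eg⁰.
CFSE(orbital) = 6×(-0.4Δo) + 0×(0.6Δo) = -2.4Δo; with Δo = 30775 cm⁻¹ that is -73860 cm⁻¹.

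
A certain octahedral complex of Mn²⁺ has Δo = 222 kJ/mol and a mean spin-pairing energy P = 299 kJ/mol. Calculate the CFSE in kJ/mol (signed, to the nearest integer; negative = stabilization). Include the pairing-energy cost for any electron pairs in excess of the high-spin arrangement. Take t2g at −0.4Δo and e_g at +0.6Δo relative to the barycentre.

Group 7 minus oxidation state +2 gives a d⁵ configuration for Mn²⁺.
Δo < P, so pairing is avoided: the ground state is high-spin.
That gives t2g^3 e_g^2.
Orbital CFSE = 0.0Δo = 0.0 × 222 = 0 kJ/mol.
High-spin has no excess pairs, so no pairing correction applies.

0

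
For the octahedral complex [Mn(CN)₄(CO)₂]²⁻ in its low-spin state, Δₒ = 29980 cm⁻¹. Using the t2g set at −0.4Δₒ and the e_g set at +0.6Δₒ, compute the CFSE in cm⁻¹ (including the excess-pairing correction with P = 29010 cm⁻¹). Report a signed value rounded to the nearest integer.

Ligand charges: 4×(-1) from CN⁻ and 2×(+0) from CO sum to -4; with overall charge -2, Mn is +2.
Mn is in group 7, so Mn²⁺ is d⁵ (7 − 2 = 5).
The d⁵ electrons fill as t2g^5 e_g^0.
Orbital CFSE = 5(-0.4) + 0(0.6) = -2.0Δₒ = -2.0 × 29980 = -59960 cm⁻¹.
Relative to high-spin t2g^3 e_g^2 (0 paired), the low-spin configuration has 2 additional pairs, contributing +2 × 29010 = +58020 cm⁻¹.
Overall CFSE = -59960 + 58020 = -1940 cm⁻¹.

-1940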